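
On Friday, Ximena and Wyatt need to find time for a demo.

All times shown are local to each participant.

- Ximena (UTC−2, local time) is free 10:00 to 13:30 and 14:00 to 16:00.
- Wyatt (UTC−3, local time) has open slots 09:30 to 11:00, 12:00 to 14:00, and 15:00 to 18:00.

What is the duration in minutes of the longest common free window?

90 minutes

Ximena → UTC: 12:00–15:30, 16:00–18:00.
Wyatt → UTC: 12:30–14:00, 15:00–17:00, 18:00–21:00.
Ximena ∩ Wyatt: 12:30–14:00, 15:00–15:30, 16:00–17:00.
Common window lengths: 90, 30, 60 min; longest is 90.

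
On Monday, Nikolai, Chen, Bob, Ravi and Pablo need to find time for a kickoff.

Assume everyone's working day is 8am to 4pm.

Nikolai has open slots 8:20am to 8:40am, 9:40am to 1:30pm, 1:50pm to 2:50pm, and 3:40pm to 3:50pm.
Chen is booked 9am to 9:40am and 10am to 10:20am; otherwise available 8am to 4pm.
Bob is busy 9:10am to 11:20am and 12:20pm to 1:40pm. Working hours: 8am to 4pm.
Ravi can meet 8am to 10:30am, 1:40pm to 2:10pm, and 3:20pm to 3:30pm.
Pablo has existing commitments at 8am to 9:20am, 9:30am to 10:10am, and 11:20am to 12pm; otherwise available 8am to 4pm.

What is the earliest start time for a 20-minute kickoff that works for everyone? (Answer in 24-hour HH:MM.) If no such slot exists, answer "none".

Chen free within 08:00–16:00: 08:00–09:00, 09:40–10:00, 10:20–16:00.
Bob free within 08:00–16:00: 08:00–09:10, 11:20–12:20, 13:40–16:00.
Pablo free within 08:00–16:00: 09:20–09:30, 10:10–11:20, 12:00–16:00.
Nikolai ∩ Chen: 08:20–08:40, 09:40–10:00, 10:20–13:30, 13:50–14:50, 15:40–15:50.
Nikolai ∩ Chen ∩ Bob: 08:20–08:40, 11:20–12:20, 13:50–14:50, 15:40–15:50.
Nikolai ∩ Chen ∩ Bob ∩ Ravi: 08:20–08:40, 13:50–14:10.
Nikolai ∩ Chen ∩ Bob ∩ Ravi ∩ Pablo: 13:50–14:10.
Windows ≥ 20 min: 13:50–14:10.
Earliest such window starts at 13:50.

13:50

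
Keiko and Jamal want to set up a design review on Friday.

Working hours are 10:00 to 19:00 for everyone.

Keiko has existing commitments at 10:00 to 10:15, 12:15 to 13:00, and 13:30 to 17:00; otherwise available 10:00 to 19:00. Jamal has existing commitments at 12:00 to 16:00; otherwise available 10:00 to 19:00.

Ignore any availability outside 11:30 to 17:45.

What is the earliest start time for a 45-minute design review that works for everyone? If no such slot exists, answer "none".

Keiko free within 10:00–19:00: 10:15–12:15, 13:00–13:30, 17:00–19:00.
Jamal free within 10:00–19:00: 10:00–12:00, 16:00–19:00.
Keiko ∩ Jamal: 10:15–12:00, 17:00–19:00.
Restricted to 11:30–17:45: 11:30–12:00, 17:00–17:45.
Windows ≥ 45 min: 17:00–17:45.
Earliest such window starts at 17:00.

17:00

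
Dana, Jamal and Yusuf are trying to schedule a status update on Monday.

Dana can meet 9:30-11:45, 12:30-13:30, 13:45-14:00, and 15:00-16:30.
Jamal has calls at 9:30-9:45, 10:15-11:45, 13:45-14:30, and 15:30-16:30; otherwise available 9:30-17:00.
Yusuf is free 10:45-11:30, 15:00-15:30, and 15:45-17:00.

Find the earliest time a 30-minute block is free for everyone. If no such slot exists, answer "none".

Jamal free within 09:30–17:00: 09:45–10:15, 11:45–13:45, 14:30–15:30, 16:30–17:00.
Dana ∩ Jamal: 09:45–10:15, 12:30–13:30, 15:00–15:30.
Dana ∩ Jamal ∩ Yusuf: 15:00–15:30.
Windows ≥ 30 min: 15:00–15:30.
Earliest such window starts at 15:00.

15:00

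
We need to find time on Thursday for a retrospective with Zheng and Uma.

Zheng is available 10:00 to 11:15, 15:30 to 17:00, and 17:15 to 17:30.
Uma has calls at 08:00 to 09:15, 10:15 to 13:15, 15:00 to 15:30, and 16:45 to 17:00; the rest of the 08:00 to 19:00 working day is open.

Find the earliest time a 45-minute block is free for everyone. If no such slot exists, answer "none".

Uma free within 08:00–19:00: 09:15–10:15, 13:15–15:00, 15:30–16:45, 17:00–19:00.
Zheng ∩ Uma: 10:00–10:15, 15:30–16:45, 17:15–17:30.
Windows ≥ 45 min: 15:30–16:45.
Earliest such window starts at 15:30.

15:30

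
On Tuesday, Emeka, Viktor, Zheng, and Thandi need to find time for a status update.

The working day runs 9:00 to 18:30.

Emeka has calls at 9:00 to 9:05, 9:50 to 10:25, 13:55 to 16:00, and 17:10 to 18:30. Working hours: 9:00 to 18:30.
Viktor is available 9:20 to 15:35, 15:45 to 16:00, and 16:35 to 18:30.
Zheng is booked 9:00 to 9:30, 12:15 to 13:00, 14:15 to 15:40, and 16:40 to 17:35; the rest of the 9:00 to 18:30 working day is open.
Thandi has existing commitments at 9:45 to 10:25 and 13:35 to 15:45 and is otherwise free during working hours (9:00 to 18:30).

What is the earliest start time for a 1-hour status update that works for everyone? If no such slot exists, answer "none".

10:25

Emeka free within 09:00–18:30: 09:05–09:50, 10:25–13:55, 16:00–17:10.
Zheng free within 09:00–18:30: 09:30–12:15, 13:00–14:15, 15:40–16:40, 17:35–18:30.
Thandi free within 09:00–18:30: 09:00–09:45, 10:25–13:35, 15:45–18:30.
Emeka ∩ Viktor: 09:20–09:50, 10:25–13:55, 16:35–17:10.
Emeka ∩ Viktor ∩ Zheng: 09:30–09:50, 10:25–12:15, 13:00–13:55, 16:35–16:40.
Emeka ∩ Viktor ∩ Zheng ∩ Thandi: 09:30–09:45, 10:25–12:15, 13:00–13:35, 16:35–16:40.
Windows ≥ 60 min: 10:25–12:15.
Earliest such window starts at 10:25.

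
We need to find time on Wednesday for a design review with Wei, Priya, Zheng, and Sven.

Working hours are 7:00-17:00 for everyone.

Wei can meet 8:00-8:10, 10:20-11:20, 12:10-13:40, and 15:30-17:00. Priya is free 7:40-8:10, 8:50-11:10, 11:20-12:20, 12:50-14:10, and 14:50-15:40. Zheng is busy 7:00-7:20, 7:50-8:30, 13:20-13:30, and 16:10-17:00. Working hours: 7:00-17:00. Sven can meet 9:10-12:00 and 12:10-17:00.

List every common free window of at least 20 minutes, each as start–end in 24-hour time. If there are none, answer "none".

10:20–11:10, 12:50–13:20

Zheng free within 07:00–17:00: 07:20–07:50, 08:30–13:20, 13:30–16:10.
Wei ∩ Priya: 08:00–08:10, 10:20–11:10, 12:10–12:20, 12:50–13:40, 15:30–15:40.
Wei ∩ Priya ∩ Zheng: 10:20–11:10, 12:10–12:20, 12:50–13:20, 13:30–13:40, 15:30–15:40.
Wei ∩ Priya ∩ Zheng ∩ Sven: 10:20–11:10, 12:10–12:20, 12:50–13:20, 13:30–13:40, 15:30–15:40.
Windows ≥ 20 min: 10:20–11:10, 12:50–13:20.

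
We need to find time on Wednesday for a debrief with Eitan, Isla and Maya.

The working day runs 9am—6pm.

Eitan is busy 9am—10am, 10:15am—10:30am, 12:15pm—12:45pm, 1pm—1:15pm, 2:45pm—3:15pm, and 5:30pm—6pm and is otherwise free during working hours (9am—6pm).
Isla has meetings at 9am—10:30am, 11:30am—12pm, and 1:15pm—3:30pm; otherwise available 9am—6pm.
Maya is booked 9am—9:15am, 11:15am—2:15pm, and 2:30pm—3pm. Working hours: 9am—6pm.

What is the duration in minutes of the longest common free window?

120 minutes

Eitan free within 09:00–18:00: 10:00–10:15, 10:30–12:15, 12:45–13:00, 13:15–14:45, 15:15–17:30.
Isla free within 09:00–18:00: 10:30–11:30, 12:00–13:15, 15:30–18:00.
Maya free within 09:00–18:00: 09:15–11:15, 14:15–14:30, 15:00–18:00.
Eitan ∩ Isla: 10:30–11:30, 12:00–12:15, 12:45–13:00, 15:30–17:30.
Eitan ∩ Isla ∩ Maya: 10:30–11:15, 15:30–17:30.
Common window lengths: 45, 120 min; longest is 120.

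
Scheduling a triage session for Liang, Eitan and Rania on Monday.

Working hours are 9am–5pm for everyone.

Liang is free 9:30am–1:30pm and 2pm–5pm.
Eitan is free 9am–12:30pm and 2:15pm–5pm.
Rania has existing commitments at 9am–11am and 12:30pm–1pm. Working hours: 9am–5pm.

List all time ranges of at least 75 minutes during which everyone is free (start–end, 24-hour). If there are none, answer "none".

11:00–12:30, 14:15–17:00

Rania free within 09:00–17:00: 11:00–12:30, 13:00–17:00.
Liang ∩ Eitan: 09:30–12:30, 14:15–17:00.
Liang ∩ Eitan ∩ Rania: 11:00–12:30, 14:15–17:00.
Windows ≥ 75 min: 11:00–12:30, 14:15–17:00.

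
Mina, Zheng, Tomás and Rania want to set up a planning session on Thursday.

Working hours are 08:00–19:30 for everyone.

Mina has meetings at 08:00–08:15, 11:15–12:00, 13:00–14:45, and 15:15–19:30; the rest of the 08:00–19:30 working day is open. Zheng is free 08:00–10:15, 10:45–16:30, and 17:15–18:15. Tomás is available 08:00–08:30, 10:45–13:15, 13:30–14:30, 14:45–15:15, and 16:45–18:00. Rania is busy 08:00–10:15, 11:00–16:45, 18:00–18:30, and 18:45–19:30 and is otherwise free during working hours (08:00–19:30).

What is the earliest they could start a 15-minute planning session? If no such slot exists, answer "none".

10:45

Mina free within 08:00–19:30: 08:15–11:15, 12:00–13:00, 14:45–15:15.
Rania free within 08:00–19:30: 10:15–11:00, 16:45–18:00, 18:30–18:45.
Mina ∩ Zheng: 08:15–10:15, 10:45–11:15, 12:00–13:00, 14:45–15:15.
Mina ∩ Zheng ∩ Tomás: 08:15–08:30, 10:45–11:15, 12:00–13:00, 14:45–15:15.
Mina ∩ Zheng ∩ Tomás ∩ Rania: 10:45–11:00.
Windows ≥ 15 min: 10:45–11:00.
Earliest such window starts at 10:45.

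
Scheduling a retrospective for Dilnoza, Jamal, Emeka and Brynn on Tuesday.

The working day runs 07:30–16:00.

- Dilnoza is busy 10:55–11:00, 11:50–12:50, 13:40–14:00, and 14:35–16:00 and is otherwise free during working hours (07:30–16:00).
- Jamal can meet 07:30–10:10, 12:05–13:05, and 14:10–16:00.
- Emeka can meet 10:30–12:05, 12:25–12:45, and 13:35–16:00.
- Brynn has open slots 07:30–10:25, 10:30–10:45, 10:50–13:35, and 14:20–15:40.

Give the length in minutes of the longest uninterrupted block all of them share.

15 minutes

Dilnoza free within 07:30–16:00: 07:30–10:55, 11:00–11:50, 12:50–13:40, 14:00–14:35.
Dilnoza ∩ Jamal: 07:30–10:10, 12:50–13:05, 14:10–14:35.
Dilnoza ∩ Jamal ∩ Emeka: 14:10–14:35.
Dilnoza ∩ Jamal ∩ Emeka ∩ Brynn: 14:20–14:35.
Single common window of 15 minutes.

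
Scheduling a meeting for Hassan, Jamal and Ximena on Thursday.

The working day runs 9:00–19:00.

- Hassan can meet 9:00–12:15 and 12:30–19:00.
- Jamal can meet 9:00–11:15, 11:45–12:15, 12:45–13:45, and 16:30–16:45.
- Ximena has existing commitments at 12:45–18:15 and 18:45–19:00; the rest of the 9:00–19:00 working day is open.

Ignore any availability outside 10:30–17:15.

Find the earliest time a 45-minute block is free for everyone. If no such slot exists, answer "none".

Ximena free within 09:00–19:00: 09:00–12:45, 18:15–18:45.
Hassan ∩ Jamal: 09:00–11:15, 11:45–12:15, 12:45–13:45, 16:30–16:45.
Hassan ∩ Jamal ∩ Ximena: 09:00–11:15, 11:45–12:15.
Restricted to 10:30–17:15: 10:30–11:15, 11:45–12:15.
Windows ≥ 45 min: 10:30–11:15.
Earliest such window starts at 10:30.

10:30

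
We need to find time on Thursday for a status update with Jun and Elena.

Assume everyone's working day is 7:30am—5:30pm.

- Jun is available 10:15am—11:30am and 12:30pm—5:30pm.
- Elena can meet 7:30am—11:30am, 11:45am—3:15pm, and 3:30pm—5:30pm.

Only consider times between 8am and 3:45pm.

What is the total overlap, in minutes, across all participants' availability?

255 minutes

Jun ∩ Elena: 10:15–11:30, 12:30–15:15, 15:30–17:30.
Restricted to 08:00–15:45: 10:15–11:30, 12:30–15:15, 15:30–15:45.
Total common minutes: 75 + 165 + 15 = 255.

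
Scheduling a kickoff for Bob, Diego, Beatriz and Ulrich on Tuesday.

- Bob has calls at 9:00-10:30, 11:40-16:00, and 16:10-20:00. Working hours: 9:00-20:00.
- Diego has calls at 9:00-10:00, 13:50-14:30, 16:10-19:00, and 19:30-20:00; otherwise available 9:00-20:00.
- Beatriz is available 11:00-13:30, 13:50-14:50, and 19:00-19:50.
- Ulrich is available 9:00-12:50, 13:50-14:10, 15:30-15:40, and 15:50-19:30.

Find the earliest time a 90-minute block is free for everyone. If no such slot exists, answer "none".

none

Bob free within 09:00–20:00: 10:30–11:40, 16:00–16:10.
Diego free within 09:00–20:00: 10:00–13:50, 14:30–16:10, 19:00–19:30.
Bob ∩ Diego: 10:30–11:40, 16:00–16:10.
Bob ∩ Diego ∩ Beatriz: 11:00–11:40.
Bob ∩ Diego ∩ Beatriz ∩ Ulrich: 11:00–11:40.
Windows ≥ 90 min: (none).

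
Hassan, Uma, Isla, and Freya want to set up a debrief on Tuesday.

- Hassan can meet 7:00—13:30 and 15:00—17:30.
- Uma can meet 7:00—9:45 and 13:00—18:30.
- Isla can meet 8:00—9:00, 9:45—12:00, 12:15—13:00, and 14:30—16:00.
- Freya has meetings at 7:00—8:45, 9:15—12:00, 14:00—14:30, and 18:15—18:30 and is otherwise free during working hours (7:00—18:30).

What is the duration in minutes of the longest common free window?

Freya free within 07:00–18:30: 08:45–09:15, 12:00–14:00, 14:30–18:15.
Hassan ∩ Uma: 07:00–09:45, 13:00–13:30, 15:00–17:30.
Hassan ∩ Uma ∩ Isla: 08:00–09:00, 15:00–16:00.
Hassan ∩ Uma ∩ Isla ∩ Freya: 08:45–09:00, 15:00–16:00.
Common window lengths: 15, 60 min; longest is 60.

60 minutes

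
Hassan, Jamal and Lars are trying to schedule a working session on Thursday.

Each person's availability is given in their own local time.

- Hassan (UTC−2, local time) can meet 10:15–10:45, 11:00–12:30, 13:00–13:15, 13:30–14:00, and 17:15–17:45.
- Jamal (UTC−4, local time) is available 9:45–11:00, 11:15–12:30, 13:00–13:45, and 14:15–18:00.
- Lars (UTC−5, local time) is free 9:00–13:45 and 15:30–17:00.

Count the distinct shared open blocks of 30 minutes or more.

Hassan → UTC: 12:15–12:45, 13:00–14:30, 15:00–15:15, 15:30–16:00, 19:15–19:45.
Jamal → UTC: 13:45–15:00, 15:15–16:30, 17:00–17:45, 18:15–22:00.
Lars → UTC: 14:00–18:45, 20:30–22:00.
Hassan ∩ Jamal: 13:45–14:30, 15:30–16:00, 19:15–19:45.
Hassan ∩ Jamal ∩ Lars: 14:00–14:30, 15:30–16:00.
Windows ≥ 30 min: 14:00–14:30, 15:30–16:00.
That's 2 windows.

2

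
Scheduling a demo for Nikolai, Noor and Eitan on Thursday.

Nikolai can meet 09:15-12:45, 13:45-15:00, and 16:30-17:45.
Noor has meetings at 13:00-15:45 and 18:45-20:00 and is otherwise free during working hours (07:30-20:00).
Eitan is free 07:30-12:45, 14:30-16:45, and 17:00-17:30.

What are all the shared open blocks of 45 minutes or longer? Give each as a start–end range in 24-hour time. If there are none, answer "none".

Noor free within 07:30–20:00: 07:30–13:00, 15:45–18:45.
Nikolai ∩ Noor: 09:15–12:45, 16:30–17:45.
Nikolai ∩ Noor ∩ Eitan: 09:15–12:45, 16:30–16:45, 17:00–17:30.
Windows ≥ 45 min: 09:15–12:45.

09:15–12:45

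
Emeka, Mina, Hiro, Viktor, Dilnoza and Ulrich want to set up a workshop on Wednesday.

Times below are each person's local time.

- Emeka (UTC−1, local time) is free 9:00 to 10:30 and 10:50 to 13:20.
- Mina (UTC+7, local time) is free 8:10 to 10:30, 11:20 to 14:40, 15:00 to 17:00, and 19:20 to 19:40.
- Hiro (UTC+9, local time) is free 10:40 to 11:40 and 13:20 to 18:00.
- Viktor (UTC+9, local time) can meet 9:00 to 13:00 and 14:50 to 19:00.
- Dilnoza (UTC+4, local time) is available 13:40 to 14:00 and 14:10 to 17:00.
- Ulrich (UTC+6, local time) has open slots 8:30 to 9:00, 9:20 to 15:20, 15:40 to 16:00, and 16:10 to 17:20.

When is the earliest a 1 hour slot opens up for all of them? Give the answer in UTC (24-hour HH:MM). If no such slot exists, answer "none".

Emeka → UTC: 10:00–11:30, 11:50–14:20.
Mina → UTC: 01:10–03:30, 04:20–07:40, 08:00–10:00, 12:20–12:40.
Hiro → UTC: 01:40–02:40, 04:20–09:00.
Viktor → UTC: 00:00–04:00, 05:50–10:00.
Dilnoza → UTC: 09:40–10:00, 10:10–13:00.
Ulrich → UTC: 02:30–03:00, 03:20–09:20, 09:40–10:00, 10:10–11:20.
Emeka ∩ Mina: 12:20–12:40.
Emeka ∩ Mina ∩ Hiro: (none).
Emeka ∩ Mina ∩ Hiro ∩ Viktor: (none).
Emeka ∩ Mina ∩ Hiro ∩ Viktor ∩ Dilnoza: (none).
Emeka ∩ Mina ∩ Hiro ∩ Viktor ∩ Dilnoza ∩ Ulrich: (none).
Windows ≥ 60 min: (none).

none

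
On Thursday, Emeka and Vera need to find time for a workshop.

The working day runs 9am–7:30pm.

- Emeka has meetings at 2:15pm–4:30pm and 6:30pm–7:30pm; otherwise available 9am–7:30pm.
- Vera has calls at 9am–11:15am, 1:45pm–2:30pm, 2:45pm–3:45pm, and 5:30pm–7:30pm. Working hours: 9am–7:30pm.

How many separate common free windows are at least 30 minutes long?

2

Emeka free within 09:00–19:30: 09:00–14:15, 16:30–18:30.
Vera free within 09:00–19:30: 11:15–13:45, 14:30–14:45, 15:45–17:30.
Emeka ∩ Vera: 11:15–13:45, 16:30–17:30.
Windows ≥ 30 min: 11:15–13:45, 16:30–17:30.
That's 2 windows.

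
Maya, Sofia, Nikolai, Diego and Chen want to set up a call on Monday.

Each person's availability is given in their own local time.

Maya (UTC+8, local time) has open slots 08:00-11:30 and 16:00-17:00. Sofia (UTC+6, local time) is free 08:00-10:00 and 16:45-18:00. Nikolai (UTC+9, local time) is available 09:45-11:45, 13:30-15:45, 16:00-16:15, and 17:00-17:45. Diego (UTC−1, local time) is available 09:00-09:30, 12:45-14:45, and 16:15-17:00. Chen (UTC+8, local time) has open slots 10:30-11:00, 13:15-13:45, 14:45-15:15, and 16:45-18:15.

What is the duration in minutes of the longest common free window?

0 minutes

Maya → UTC: 00:00–03:30, 08:00–09:00.
Sofia → UTC: 02:00–04:00, 10:45–12:00.
Nikolai → UTC: 00:45–02:45, 04:30–06:45, 07:00–07:15, 08:00–08:45.
Diego → UTC: 10:00–10:30, 13:45–15:45, 17:15–18:00.
Chen → UTC: 02:30–03:00, 05:15–05:45, 06:45–07:15, 08:45–10:15.
Maya ∩ Sofia: 02:00–03:30.
Maya ∩ Sofia ∩ Nikolai: 02:00–02:45.
Maya ∩ Sofia ∩ Nikolai ∩ Diego: (none).
Maya ∩ Sofia ∩ Nikolai ∩ Diego ∩ Chen: (none).
No common window.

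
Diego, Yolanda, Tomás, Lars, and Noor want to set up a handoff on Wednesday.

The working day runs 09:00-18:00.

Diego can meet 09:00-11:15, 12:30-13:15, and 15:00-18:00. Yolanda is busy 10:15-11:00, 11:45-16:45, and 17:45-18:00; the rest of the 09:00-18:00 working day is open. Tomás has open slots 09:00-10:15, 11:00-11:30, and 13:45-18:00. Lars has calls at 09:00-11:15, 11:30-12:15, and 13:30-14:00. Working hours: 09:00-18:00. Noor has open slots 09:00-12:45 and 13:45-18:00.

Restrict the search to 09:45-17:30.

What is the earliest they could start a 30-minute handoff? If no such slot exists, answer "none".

Yolanda free within 09:00–18:00: 09:00–10:15, 11:00–11:45, 16:45–17:45.
Lars free within 09:00–18:00: 11:15–11:30, 12:15–13:30, 14:00–18:00.
Diego ∩ Yolanda: 09:00–10:15, 11:00–11:15, 16:45–17:45.
Diego ∩ Yolanda ∩ Tomás: 09:00–10:15, 11:00–11:15, 16:45–17:45.
Diego ∩ Yolanda ∩ Tomás ∩ Lars: 16:45–17:45.
Diego ∩ Yolanda ∩ Tomás ∩ Lars ∩ Noor: 16:45–17:45.
Restricted to 09:45–17:30: 16:45–17:30.
Windows ≥ 30 min: 16:45–17:30.
Earliest such window starts at 16:45.

16:45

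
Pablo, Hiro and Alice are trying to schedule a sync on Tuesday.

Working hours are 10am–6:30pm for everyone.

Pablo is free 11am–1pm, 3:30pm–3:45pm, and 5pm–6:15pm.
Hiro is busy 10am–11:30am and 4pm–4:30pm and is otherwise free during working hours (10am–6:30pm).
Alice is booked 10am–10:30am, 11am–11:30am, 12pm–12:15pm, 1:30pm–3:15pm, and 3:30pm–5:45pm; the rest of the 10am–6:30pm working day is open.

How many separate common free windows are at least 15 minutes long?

3

Hiro free within 10:00–18:30: 11:30–16:00, 16:30–18:30.
Alice free within 10:00–18:30: 10:30–11:00, 11:30–12:00, 12:15–13:30, 15:15–15:30, 17:45–18:30.
Pablo ∩ Hiro: 11:30–13:00, 15:30–15:45, 17:00–18:15.
Pablo ∩ Hiro ∩ Alice: 11:30–12:00, 12:15–13:00, 17:45–18:15.
Windows ≥ 15 min: 11:30–12:00, 12:15–13:00, 17:45–18:15.
That's 3 windows.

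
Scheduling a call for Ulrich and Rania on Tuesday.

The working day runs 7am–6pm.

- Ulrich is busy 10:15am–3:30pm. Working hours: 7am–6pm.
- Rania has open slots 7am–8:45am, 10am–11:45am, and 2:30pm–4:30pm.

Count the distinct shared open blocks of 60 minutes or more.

2

Ulrich free within 07:00–18:00: 07:00–10:15, 15:30–18:00.
Ulrich ∩ Rania: 07:00–08:45, 10:00–10:15, 15:30–16:30.
Windows ≥ 60 min: 07:00–08:45, 15:30–16:30.
That's 2 windows.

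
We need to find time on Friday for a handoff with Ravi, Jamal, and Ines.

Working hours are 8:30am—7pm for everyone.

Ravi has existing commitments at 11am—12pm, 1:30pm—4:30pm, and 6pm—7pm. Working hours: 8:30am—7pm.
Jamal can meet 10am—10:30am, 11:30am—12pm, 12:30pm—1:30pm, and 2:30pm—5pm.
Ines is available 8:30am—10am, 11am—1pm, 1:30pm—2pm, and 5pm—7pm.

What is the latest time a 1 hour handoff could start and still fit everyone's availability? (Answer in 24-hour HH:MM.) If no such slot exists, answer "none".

Ravi free within 08:30–19:00: 08:30–11:00, 12:00–13:30, 16:30–18:00.
Ravi ∩ Jamal: 10:00–10:30, 12:30–13:30, 16:30–17:00.
Ravi ∩ Jamal ∩ Ines: 12:30–13:00.
Windows ≥ 60 min: (none).

none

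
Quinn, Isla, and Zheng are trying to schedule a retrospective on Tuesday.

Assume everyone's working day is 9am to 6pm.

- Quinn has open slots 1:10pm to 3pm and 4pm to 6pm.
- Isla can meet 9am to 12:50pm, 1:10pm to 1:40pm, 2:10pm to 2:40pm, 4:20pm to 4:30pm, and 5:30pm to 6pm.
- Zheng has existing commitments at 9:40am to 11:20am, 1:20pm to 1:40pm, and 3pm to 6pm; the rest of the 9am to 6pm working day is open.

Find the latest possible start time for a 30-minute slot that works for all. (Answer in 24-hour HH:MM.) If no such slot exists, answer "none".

14:10

Zheng free within 09:00–18:00: 09:00–09:40, 11:20–13:20, 13:40–15:00.
Quinn ∩ Isla: 13:10–13:40, 14:10–14:40, 16:20–16:30, 17:30–18:00.
Quinn ∩ Isla ∩ Zheng: 13:10–13:20, 14:10–14:40.
Windows ≥ 30 min: 14:10–14:40.
Latest start in the last window 14:10–14:40 is 14:40 − 30 min = 14:10.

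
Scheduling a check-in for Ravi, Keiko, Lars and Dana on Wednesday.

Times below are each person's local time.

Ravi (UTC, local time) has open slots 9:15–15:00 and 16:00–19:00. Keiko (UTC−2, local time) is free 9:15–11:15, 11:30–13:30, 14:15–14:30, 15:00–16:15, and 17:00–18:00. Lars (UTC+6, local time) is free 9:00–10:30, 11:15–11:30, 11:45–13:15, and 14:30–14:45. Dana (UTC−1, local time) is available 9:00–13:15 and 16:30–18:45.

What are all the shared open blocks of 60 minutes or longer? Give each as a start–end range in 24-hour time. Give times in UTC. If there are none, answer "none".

none

Ravi → UTC: 09:15–15:00, 16:00–19:00.
Keiko → UTC: 11:15–13:15, 13:30–15:30, 16:15–16:30, 17:00–18:15, 19:00–20:00.
Lars → UTC: 03:00–04:30, 05:15–05:30, 05:45–07:15, 08:30–08:45.
Dana → UTC: 10:00–14:15, 17:30–19:45.
Ravi ∩ Keiko: 11:15–13:15, 13:30–15:00, 16:15–16:30, 17:00–18:15.
Ravi ∩ Keiko ∩ Lars: (none).
Ravi ∩ Keiko ∩ Lars ∩ Dana: (none).
Windows ≥ 60 min: (none).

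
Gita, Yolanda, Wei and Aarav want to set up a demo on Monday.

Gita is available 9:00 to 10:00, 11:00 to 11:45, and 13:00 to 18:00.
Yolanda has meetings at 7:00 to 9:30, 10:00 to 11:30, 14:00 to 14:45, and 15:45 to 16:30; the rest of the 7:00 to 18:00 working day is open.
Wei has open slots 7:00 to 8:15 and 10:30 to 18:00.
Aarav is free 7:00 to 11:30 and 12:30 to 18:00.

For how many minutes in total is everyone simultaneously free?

210 minutes

Yolanda free within 07:00–18:00: 09:30–10:00, 11:30–14:00, 14:45–15:45, 16:30–18:00.
Gita ∩ Yolanda: 09:30–10:00, 11:30–11:45, 13:00–14:00, 14:45–15:45, 16:30–18:00.
Gita ∩ Yolanda ∩ Wei: 11:30–11:45, 13:00–14:00, 14:45–15:45, 16:30–18:00.
Gita ∩ Yolanda ∩ Wei ∩ Aarav: 13:00–14:00, 14:45–15:45, 16:30–18:00.
Total common minutes: 60 + 60 + 90 = 210.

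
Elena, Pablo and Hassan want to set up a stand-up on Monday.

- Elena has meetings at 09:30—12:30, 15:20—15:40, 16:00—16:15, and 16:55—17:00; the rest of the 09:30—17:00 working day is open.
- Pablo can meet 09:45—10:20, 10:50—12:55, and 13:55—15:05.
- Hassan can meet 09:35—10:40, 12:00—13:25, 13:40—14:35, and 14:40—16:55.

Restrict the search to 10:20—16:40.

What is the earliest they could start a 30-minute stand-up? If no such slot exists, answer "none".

13:55

Elena free within 09:30–17:00: 12:30–15:20, 15:40–16:00, 16:15–16:55.
Elena ∩ Pablo: 12:30–12:55, 13:55–15:05.
Elena ∩ Pablo ∩ Hassan: 12:30–12:55, 13:55–14:35, 14:40–15:05.
Restricted to 10:20–16:40: 12:30–12:55, 13:55–14:35, 14:40–15:05.
Windows ≥ 30 min: 13:55–14:35.
Earliest such window starts at 13:55.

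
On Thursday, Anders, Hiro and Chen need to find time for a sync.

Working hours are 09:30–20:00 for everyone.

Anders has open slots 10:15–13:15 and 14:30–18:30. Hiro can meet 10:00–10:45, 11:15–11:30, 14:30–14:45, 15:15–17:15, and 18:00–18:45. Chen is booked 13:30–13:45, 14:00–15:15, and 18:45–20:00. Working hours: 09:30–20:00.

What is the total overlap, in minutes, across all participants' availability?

195 minutes

Chen free within 09:30–20:00: 09:30–13:30, 13:45–14:00, 15:15–18:45.
Anders ∩ Hiro: 10:15–10:45, 11:15–11:30, 14:30–14:45, 15:15–17:15, 18:00–18:30.
Anders ∩ Hiro ∩ Chen: 10:15–10:45, 11:15–11:30, 15:15–17:15, 18:00–18:30.
Total common minutes: 30 + 15 + 120 + 30 = 195.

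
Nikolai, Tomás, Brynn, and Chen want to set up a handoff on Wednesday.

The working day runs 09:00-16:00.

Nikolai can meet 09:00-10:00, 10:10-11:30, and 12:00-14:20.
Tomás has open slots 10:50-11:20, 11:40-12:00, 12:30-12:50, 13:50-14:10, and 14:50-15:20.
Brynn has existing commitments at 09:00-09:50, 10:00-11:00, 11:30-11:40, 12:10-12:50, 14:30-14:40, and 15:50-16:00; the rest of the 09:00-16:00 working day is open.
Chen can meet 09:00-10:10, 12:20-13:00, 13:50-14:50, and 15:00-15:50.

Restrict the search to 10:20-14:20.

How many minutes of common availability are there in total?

20 minutes

Brynn free within 09:00–16:00: 09:50–10:00, 11:00–11:30, 11:40–12:10, 12:50–14:30, 14:40–15:50.
Nikolai ∩ Tomás: 10:50–11:20, 12:30–12:50, 13:50–14:10.
Nikolai ∩ Tomás ∩ Brynn: 11:00–11:20, 13:50–14:10.
Nikolai ∩ Tomás ∩ Brynn ∩ Chen: 13:50–14:10.
Restricted to 10:20–14:20: 13:50–14:10.
Total common minutes: 20.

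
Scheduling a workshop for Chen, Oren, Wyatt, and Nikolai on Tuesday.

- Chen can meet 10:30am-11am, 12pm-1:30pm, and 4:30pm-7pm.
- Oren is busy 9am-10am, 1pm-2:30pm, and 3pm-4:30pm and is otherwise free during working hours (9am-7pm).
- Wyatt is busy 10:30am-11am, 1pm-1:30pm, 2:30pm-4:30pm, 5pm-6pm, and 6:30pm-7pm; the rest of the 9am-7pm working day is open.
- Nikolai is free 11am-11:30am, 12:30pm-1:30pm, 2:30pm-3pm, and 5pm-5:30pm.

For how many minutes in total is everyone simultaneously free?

30 minutes

Oren free within 09:00–19:00: 10:00–13:00, 14:30–15:00, 16:30–19:00.
Wyatt free within 09:00–19:00: 09:00–10:30, 11:00–13:00, 13:30–14:30, 16:30–17:00, 18:00–18:30.
Chen ∩ Oren: 10:30–11:00, 12:00–13:00, 16:30–19:00.
Chen ∩ Oren ∩ Wyatt: 12:00–13:00, 16:30–17:00, 18:00–18:30.
Chen ∩ Oren ∩ Wyatt ∩ Nikolai: 12:30–13:00.
Total common minutes: 30.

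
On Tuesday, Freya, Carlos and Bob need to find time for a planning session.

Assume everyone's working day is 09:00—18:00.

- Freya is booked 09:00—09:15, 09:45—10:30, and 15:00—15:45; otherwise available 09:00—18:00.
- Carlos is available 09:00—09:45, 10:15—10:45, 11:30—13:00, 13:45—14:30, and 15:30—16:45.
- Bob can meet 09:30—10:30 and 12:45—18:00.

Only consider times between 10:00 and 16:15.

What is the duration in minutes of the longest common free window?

45 minutes

Freya free within 09:00–18:00: 09:15–09:45, 10:30–15:00, 15:45–18:00.
Freya ∩ Carlos: 09:15–09:45, 10:30–10:45, 11:30–13:00, 13:45–14:30, 15:45–16:45.
Freya ∩ Carlos ∩ Bob: 09:30–09:45, 12:45–13:00, 13:45–14:30, 15:45–16:45.
Restricted to 10:00–16:15: 12:45–13:00, 13:45–14:30, 15:45–16:15.
Common window lengths: 15, 45, 30 min; longest is 45.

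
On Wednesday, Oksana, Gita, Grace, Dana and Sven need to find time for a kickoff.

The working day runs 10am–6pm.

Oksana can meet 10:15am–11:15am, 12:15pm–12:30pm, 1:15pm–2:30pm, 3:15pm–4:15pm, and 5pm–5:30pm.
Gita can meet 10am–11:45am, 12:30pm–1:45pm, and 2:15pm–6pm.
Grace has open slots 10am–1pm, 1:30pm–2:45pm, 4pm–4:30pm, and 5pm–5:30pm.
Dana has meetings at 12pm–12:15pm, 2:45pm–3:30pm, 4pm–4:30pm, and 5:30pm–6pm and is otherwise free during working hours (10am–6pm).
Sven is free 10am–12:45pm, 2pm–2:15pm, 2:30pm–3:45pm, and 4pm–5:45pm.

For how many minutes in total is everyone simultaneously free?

Dana free within 10:00–18:00: 10:00–12:00, 12:15–14:45, 15:30–16:00, 16:30–17:30.
Oksana ∩ Gita: 10:15–11:15, 13:15–13:45, 14:15–14:30, 15:15–16:15, 17:00–17:30.
Oksana ∩ Gita ∩ Grace: 10:15–11:15, 13:30–13:45, 14:15–14:30, 16:00–16:15, 17:00–17:30.
Oksana ∩ Gita ∩ Grace ∩ Dana: 10:15–11:15, 13:30–13:45, 14:15–14:30, 17:00–17:30.
Oksana ∩ Gita ∩ Grace ∩ Dana ∩ Sven: 10:15–11:15, 17:00–17:30.
Total common minutes: 60 + 30 = 90.

90 minutes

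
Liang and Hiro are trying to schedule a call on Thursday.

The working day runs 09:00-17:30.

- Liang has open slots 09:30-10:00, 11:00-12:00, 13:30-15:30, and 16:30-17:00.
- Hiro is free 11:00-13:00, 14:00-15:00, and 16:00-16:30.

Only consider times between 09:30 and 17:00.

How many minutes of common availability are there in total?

Liang ∩ Hiro: 11:00–12:00, 14:00–15:00.
Restricted to 09:30–17:00: 11:00–12:00, 14:00–15:00.
Total common minutes: 60 + 60 = 120.

120 minutes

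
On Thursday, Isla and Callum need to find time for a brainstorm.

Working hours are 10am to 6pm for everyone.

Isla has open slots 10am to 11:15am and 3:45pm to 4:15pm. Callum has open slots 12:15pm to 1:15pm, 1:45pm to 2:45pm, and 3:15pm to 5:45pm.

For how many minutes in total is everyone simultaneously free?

30 minutes

Isla ∩ Callum: 15:45–16:15.
Total common minutes: 30.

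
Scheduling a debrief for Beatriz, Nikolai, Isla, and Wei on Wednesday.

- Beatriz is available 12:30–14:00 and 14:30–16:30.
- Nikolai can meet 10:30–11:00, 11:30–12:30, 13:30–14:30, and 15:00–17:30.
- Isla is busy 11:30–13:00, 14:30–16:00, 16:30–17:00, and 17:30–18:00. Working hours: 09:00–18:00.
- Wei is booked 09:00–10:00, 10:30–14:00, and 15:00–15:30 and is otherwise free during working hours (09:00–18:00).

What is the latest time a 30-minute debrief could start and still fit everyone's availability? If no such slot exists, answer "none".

Isla free within 09:00–18:00: 09:00–11:30, 13:00–14:30, 16:00–16:30, 17:00–17:30.
Wei free within 09:00–18:00: 10:00–10:30, 14:00–15:00, 15:30–18:00.
Beatriz ∩ Nikolai: 13:30–14:00, 15:00–16:30.
Beatriz ∩ Nikolai ∩ Isla: 13:30–14:00, 16:00–16:30.
Beatriz ∩ Nikolai ∩ Isla ∩ Wei: 16:00–16:30.
Windows ≥ 30 min: 16:00–16:30.
Latest start in the last window 16:00–16:30 is 16:30 − 30 min = 16:00.

16:00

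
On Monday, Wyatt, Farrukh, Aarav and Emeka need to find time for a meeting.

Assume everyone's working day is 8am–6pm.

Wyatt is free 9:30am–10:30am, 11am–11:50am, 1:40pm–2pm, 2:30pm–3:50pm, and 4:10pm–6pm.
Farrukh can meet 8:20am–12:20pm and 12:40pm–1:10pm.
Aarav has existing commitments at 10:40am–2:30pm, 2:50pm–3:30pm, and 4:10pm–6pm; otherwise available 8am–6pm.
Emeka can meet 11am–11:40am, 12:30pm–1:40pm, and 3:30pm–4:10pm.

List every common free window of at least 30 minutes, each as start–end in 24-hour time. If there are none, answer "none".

none

Aarav free within 08:00–18:00: 08:00–10:40, 14:30–14:50, 15:30–16:10.
Wyatt ∩ Farrukh: 09:30–10:30, 11:00–11:50.
Wyatt ∩ Farrukh ∩ Aarav: 09:30–10:30.
Wyatt ∩ Farrukh ∩ Aarav ∩ Emeka: (none).
Windows ≥ 30 min: (none).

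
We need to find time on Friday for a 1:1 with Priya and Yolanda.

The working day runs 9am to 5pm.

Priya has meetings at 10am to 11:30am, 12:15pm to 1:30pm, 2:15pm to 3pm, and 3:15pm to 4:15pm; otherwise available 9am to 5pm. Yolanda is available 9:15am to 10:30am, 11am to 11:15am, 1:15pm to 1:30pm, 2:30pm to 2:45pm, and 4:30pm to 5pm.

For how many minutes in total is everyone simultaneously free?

75 minutes

Priya free within 09:00–17:00: 09:00–10:00, 11:30–12:15, 13:30–14:15, 15:00–15:15, 16:15–17:00.
Priya ∩ Yolanda: 09:15–10:00, 16:30–17:00.
Total common minutes: 45 + 30 = 75.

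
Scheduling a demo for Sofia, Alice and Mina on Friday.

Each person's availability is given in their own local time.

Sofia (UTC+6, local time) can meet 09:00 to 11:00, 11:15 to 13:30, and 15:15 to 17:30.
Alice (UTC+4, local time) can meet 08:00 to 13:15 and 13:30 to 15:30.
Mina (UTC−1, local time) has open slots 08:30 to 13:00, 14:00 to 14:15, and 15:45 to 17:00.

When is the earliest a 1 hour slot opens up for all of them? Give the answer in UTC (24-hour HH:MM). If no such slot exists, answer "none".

09:30

Sofia → UTC: 03:00–05:00, 05:15–07:30, 09:15–11:30.
Alice → UTC: 04:00–09:15, 09:30–11:30.
Mina → UTC: 09:30–14:00, 15:00–15:15, 16:45–18:00.
Sofia ∩ Alice: 04:00–05:00, 05:15–07:30, 09:30–11:30.
Sofia ∩ Alice ∩ Mina: 09:30–11:30.
Windows ≥ 60 min: 09:30–11:30.
Earliest such window starts at 09:30.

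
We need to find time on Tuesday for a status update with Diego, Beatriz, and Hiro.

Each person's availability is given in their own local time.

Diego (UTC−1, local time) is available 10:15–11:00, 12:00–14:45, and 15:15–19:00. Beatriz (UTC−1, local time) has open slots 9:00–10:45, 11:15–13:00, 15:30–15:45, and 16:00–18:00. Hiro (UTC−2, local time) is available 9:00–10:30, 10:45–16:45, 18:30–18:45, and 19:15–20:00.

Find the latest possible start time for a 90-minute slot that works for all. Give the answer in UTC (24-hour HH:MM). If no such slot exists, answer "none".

Diego → UTC: 11:15–12:00, 13:00–15:45, 16:15–20:00.
Beatriz → UTC: 10:00–11:45, 12:15–14:00, 16:30–16:45, 17:00–19:00.
Hiro → UTC: 11:00–12:30, 12:45–18:45, 20:30–20:45, 21:15–22:00.
Diego ∩ Beatriz: 11:15–11:45, 13:00–14:00, 16:30–16:45, 17:00–19:00.
Diego ∩ Beatriz ∩ Hiro: 11:15–11:45, 13:00–14:00, 16:30–16:45, 17:00–18:45.
Windows ≥ 90 min: 17:00–18:45.
Latest start in the last window 17:00–18:45 is 18:45 − 90 min = 17:15.

17:15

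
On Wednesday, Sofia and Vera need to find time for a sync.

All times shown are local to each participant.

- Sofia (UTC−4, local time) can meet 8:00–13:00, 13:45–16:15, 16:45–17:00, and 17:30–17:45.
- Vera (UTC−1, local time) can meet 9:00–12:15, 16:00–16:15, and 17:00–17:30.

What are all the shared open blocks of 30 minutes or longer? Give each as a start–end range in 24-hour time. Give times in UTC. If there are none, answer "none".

Sofia → UTC: 12:00–17:00, 17:45–20:15, 20:45–21:00, 21:30–21:45.
Vera → UTC: 10:00–13:15, 17:00–17:15, 18:00–18:30.
Sofia ∩ Vera: 12:00–13:15, 18:00–18:30.
Windows ≥ 30 min: 12:00–13:15, 18:00–18:30.

12:00–13:15, 18:00–18:30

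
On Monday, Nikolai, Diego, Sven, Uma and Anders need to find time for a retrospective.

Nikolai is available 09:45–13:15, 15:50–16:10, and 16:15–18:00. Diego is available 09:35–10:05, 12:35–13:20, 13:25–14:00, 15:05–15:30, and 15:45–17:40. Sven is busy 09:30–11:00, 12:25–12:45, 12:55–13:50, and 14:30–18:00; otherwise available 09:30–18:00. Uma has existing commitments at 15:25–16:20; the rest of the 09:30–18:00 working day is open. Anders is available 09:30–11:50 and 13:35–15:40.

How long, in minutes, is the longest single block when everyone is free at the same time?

0 minutes

Sven free within 09:30–18:00: 11:00–12:25, 12:45–12:55, 13:50–14:30.
Uma free within 09:30–18:00: 09:30–15:25, 16:20–18:00.
Nikolai ∩ Diego: 09:45–10:05, 12:35–13:15, 15:50–16:10, 16:15–17:40.
Nikolai ∩ Diego ∩ Sven: 12:45–12:55.
Nikolai ∩ Diego ∩ Sven ∩ Uma: 12:45–12:55.
Nikolai ∩ Diego ∩ Sven ∩ Uma ∩ Anders: (none).
No common window.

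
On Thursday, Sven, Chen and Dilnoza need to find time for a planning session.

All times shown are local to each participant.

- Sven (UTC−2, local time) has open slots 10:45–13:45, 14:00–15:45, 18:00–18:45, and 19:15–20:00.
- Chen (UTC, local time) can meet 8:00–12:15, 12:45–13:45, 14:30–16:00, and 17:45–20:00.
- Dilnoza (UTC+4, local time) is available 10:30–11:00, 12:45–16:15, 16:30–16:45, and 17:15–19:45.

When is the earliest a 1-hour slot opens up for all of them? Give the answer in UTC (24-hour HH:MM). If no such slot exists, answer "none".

Sven → UTC: 12:45–15:45, 16:00–17:45, 20:00–20:45, 21:15–22:00.
Chen → UTC: 08:00–12:15, 12:45–13:45, 14:30–16:00, 17:45–20:00.
Dilnoza → UTC: 06:30–07:00, 08:45–12:15, 12:30–12:45, 13:15–15:45.
Sven ∩ Chen: 12:45–13:45, 14:30–15:45.
Sven ∩ Chen ∩ Dilnoza: 13:15–13:45, 14:30–15:45.
Windows ≥ 60 min: 14:30–15:45.
Earliest such window starts at 14:30.

14:30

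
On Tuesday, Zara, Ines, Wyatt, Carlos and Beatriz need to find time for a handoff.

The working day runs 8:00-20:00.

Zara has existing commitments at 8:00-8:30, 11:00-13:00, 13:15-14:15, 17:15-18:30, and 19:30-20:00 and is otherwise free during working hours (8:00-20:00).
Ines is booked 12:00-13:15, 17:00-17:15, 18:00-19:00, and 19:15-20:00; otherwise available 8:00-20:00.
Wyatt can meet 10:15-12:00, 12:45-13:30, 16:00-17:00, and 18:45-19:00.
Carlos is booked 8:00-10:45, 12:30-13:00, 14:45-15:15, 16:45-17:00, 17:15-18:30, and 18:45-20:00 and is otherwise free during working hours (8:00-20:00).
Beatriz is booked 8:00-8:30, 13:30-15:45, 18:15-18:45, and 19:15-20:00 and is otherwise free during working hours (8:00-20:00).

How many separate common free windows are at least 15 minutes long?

2

Zara free within 08:00–20:00: 08:30–11:00, 13:00–13:15, 14:15–17:15, 18:30–19:30.
Ines free within 08:00–20:00: 08:00–12:00, 13:15–17:00, 17:15–18:00, 19:00–19:15.
Carlos free within 08:00–20:00: 10:45–12:30, 13:00–14:45, 15:15–16:45, 17:00–17:15, 18:30–18:45.
Beatriz free within 08:00–20:00: 08:30–13:30, 15:45–18:15, 18:45–19:15.
Zara ∩ Ines: 08:30–11:00, 14:15–17:00, 19:00–19:15.
Zara ∩ Ines ∩ Wyatt: 10:15–11:00, 16:00–17:00.
Zara ∩ Ines ∩ Wyatt ∩ Carlos: 10:45–11:00, 16:00–16:45.
Zara ∩ Ines ∩ Wyatt ∩ Carlos ∩ Beatriz: 10:45–11:00, 16:00–16:45.
Windows ≥ 15 min: 10:45–11:00, 16:00–16:45.
That's 2 windows.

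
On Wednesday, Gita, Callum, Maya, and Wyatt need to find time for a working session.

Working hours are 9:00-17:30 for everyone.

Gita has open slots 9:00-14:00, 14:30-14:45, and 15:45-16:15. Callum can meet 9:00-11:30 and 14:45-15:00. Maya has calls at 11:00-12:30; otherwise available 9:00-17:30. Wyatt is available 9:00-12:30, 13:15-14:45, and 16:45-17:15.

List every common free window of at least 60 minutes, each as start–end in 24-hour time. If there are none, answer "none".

09:00–11:00

Maya free within 09:00–17:30: 09:00–11:00, 12:30–17:30.
Gita ∩ Callum: 09:00–11:30.
Gita ∩ Callum ∩ Maya: 09:00–11:00.
Gita ∩ Callum ∩ Maya ∩ Wyatt: 09:00–11:00.
Windows ≥ 60 min: 09:00–11:00.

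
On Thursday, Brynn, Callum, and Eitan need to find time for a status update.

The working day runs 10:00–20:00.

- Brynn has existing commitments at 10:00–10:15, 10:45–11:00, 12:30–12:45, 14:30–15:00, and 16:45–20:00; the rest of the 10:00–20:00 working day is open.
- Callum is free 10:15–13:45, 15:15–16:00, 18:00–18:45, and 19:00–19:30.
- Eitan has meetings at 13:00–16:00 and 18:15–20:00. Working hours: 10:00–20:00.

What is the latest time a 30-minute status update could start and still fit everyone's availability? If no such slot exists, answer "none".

Brynn free within 10:00–20:00: 10:15–10:45, 11:00–12:30, 12:45–14:30, 15:00–16:45.
Eitan free within 10:00–20:00: 10:00–13:00, 16:00–18:15.
Brynn ∩ Callum: 10:15–10:45, 11:00–12:30, 12:45–13:45, 15:15–16:00.
Brynn ∩ Callum ∩ Eitan: 10:15–10:45, 11:00–12:30, 12:45–13:00.
Windows ≥ 30 min: 10:15–10:45, 11:00–12:30.
Latest start in the last window 11:00–12:30 is 12:30 − 30 min = 12:00.

12:00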